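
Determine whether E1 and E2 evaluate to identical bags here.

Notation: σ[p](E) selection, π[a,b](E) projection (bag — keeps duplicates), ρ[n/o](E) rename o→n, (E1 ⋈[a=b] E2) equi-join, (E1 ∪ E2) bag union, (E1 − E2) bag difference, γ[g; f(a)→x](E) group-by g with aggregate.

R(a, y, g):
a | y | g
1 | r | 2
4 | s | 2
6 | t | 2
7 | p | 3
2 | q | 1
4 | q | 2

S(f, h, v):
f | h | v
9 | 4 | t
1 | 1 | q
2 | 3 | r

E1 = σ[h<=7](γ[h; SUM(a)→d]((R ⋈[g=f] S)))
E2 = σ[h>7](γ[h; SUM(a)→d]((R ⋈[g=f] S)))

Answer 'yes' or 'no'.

E1 stepwise |·|:
  R → 6
  S → 3
  (R ⋈[g=f] S) → 5
  γ[h; SUM(a)→d]((R ⋈[g=f] S)) → 2
  σ[h<=7](γ[h; SUM(a)→d]((R ⋈[g=f] S))) → 2
E2 stepwise |·|:
  R → 6
  S → 3
  (R ⋈[g=f] S) → 5
  γ[h; SUM(a)→d]((R ⋈[g=f] S)) → 2
  σ[h>7](γ[h; SUM(a)→d]((R ⋈[g=f] S))) → 0

E1 result:
h | d
1 | 2
3 | 15
E2 result:
h | d
(0 rows)
Witness: (1, 2) appears 1× in E1 but 0× in E2.

no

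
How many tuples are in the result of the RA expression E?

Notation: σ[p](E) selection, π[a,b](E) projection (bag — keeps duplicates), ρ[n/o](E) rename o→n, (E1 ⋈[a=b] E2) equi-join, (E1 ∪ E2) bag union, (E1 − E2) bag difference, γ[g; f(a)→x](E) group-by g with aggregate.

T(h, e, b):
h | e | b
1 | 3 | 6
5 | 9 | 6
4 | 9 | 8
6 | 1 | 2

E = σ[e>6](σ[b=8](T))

Stepwise |·|:
  T → 4
  σ[b=8](T) → 1
  σ[e>6](σ[b=8](T)) → 1

|E| = 1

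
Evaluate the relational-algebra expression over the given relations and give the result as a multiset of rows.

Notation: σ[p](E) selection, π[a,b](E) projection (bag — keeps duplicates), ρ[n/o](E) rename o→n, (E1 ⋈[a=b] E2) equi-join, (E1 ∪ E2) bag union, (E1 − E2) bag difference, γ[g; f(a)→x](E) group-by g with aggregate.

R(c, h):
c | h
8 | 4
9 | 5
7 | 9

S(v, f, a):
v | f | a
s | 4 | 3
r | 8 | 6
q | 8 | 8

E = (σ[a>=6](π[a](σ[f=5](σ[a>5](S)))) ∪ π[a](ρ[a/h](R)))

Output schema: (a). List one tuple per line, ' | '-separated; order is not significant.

Row counts bottom-up:
  S → 3
  σ[a>5](S) → 2
  σ[f=5](σ[a>5](S)) → 0
  π[a](σ[f=5](σ[a>5](S))) → 0
  σ[a>=6](π[a](σ[f=5](σ[a>5](S)))) → 0
  R → 3
  ρ[a/h](R) → 3
  π[a](ρ[a/h](R)) → 3
  (σ[a>=6](π[a](σ[f=5](σ[a>5](S)))) ∪ π[a](ρ[a/h](R))) → 3

== RESULT ==
a
4
5
9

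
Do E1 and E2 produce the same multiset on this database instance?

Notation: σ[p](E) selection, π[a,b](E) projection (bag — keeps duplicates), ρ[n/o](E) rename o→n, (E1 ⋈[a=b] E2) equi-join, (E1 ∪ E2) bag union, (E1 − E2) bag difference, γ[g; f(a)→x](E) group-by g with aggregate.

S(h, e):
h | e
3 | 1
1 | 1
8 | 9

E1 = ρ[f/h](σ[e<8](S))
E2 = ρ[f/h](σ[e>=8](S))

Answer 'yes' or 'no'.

E1 row counts bottom-up:
  S → 3
  σ[e<8](S) → 2
  ρ[f/h](σ[e<8](S)) → 2
E2 row counts bottom-up:
  S → 3
  σ[e>=8](S) → 1
  ρ[f/h](σ[e>=8](S)) → 1

E1 result:
f | e
1 | 1
3 | 1
E2 result:
f | e
8 | 9
Witness: (3, 1) appears 1× in E1 but 0× in E2.

no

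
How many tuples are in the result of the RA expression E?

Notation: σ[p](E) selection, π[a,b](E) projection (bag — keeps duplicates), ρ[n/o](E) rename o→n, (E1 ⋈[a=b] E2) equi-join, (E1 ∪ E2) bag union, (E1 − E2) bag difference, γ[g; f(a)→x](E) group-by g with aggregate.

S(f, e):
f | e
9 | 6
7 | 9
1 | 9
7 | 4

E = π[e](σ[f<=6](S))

Subexpression sizes:
  S → 4
  σ[f<=6](S) → 1
  π[e](σ[f<=6](S)) → 1

|E| = 1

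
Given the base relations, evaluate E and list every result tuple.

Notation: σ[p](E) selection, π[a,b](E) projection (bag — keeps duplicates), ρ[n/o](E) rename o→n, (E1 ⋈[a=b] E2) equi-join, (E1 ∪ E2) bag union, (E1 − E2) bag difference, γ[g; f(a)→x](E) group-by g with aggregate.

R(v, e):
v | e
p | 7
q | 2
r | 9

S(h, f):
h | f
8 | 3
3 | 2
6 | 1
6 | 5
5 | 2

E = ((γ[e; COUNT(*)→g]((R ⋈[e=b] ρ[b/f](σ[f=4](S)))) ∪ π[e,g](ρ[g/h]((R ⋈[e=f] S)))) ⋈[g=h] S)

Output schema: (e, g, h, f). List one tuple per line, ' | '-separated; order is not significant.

Per-node cardinality:
  R → 3
  S → 5
  σ[f=4](S) → 0
  ρ[b/f](σ[f=4](S)) → 0
  (R ⋈[e=b] ρ[b/f](σ[f=4](S))) → 0
  γ[e; COUNT(*)→g]((R ⋈[e=b] ρ[b/f](σ[f=4](S)))) → 0
  R → 3
  S → 5
  (R ⋈[e=f] S) → 2
  ρ[g/h]((R ⋈[e=f] S)) → 2
  π[e,g](ρ[g/h]((R ⋈[e=f] S))) → 2
  (γ[e; COUNT(*)→g]((R ⋈[e=b] ρ[b/f](σ[f=4](S)))) ∪ π[e,g](ρ[g/h]((R ⋈[e=f] S)))) → 2
  S → 5
  ((γ[e; COUNT(*)→g]((R ⋈[e=b] ρ[b/f](σ[f=4](S)))) ∪ π[e,g](ρ[g/h]((R ⋈[e=f] S)))) ⋈[g=h] S) → 2

== RESULT ==
e | g | h | f
2 | 3 | 3 | 2
2 | 5 | 5 | 2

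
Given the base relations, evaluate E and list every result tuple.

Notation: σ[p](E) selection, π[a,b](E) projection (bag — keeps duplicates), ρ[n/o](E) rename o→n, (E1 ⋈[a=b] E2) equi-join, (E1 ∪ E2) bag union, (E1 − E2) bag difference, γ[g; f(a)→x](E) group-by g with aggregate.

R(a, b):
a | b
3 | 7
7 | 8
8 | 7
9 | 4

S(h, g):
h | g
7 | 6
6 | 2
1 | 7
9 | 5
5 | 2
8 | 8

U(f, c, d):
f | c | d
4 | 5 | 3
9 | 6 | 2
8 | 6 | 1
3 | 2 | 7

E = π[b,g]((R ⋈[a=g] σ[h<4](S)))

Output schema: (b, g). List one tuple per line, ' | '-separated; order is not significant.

Per-node cardinality:
  R → 4
  S → 6
  σ[h<4](S) → 1
  (R ⋈[a=g] σ[h<4](S)) → 1
  π[b,g]((R ⋈[a=g] σ[h<4](S))) → 1

== RESULT ==
b | g
8 | 7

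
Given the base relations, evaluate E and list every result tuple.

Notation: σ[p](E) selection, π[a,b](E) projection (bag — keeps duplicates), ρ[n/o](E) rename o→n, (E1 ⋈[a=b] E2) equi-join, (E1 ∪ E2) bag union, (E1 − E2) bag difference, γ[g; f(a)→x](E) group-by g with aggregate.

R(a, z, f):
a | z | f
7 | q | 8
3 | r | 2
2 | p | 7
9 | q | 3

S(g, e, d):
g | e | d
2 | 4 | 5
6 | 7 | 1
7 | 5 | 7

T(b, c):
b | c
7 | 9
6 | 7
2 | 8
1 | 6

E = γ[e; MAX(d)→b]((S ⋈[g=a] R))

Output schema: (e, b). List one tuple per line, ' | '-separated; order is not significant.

Subexpression sizes:
  S → 3
  R → 4
  (S ⋈[g=a] R) → 2
  γ[e; MAX(d)→b]((S ⋈[g=a] R)) → 2

== RESULT ==
e | b
4 | 5
5 | 7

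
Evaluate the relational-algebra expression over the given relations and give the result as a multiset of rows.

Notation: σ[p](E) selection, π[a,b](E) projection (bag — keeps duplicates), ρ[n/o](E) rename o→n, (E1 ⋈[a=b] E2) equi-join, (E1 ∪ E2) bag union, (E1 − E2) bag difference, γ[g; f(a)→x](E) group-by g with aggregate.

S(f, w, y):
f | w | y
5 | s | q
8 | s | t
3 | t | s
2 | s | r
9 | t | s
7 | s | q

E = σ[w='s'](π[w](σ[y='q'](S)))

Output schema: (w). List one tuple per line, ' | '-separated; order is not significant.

Stepwise |·|:
  S → 6
  σ[y='q'](S) → 2
  π[w](σ[y='q'](S)) → 2
  σ[w='s'](π[w](σ[y='q'](S))) → 2

== RESULT ==
w
s
s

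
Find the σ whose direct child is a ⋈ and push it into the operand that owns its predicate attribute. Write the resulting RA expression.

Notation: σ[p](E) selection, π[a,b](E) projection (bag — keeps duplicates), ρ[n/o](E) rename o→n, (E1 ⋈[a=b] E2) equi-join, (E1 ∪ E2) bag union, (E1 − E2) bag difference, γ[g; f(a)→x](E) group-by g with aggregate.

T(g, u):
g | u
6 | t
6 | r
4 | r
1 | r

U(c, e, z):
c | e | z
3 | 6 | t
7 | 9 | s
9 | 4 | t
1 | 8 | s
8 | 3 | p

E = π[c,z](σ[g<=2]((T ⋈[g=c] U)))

σ filters on g, owned by the left side.
E' = π[c,z]((σ[g<=2](T) ⋈[g=c] U))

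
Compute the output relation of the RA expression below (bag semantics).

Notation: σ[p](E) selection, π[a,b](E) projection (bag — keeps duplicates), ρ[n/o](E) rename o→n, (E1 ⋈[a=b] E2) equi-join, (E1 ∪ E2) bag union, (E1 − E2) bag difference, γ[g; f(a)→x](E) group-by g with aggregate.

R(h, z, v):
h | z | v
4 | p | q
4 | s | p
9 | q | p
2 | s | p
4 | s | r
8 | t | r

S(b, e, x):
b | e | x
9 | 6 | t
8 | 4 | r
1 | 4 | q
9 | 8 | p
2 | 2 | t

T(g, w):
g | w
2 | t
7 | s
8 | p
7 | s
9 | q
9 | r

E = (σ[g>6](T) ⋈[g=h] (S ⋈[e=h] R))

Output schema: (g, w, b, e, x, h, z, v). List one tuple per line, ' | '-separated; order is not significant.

Stepwise |·|:
  T → 6
  σ[g>6](T) → 5
  S → 5
  R → 6
  (S ⋈[e=h] R) → 8
  (σ[g>6](T) ⋈[g=h] (S ⋈[e=h] R)) → 1

== RESULT ==
g | w | b | e | x | h | z | v
8 | p | 9 | 8 | p | 8 | t | r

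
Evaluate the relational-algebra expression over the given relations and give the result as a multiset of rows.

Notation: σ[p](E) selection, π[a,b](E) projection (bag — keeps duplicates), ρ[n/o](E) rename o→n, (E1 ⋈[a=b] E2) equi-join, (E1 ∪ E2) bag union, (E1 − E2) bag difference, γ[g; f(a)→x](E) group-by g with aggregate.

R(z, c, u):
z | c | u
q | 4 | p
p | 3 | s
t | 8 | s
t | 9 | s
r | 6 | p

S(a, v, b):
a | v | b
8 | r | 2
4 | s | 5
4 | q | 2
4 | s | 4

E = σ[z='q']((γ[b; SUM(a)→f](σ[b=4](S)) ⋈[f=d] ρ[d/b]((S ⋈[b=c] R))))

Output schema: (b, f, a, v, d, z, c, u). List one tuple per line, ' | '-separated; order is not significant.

Per-node cardinality:
  S → 4
  σ[b=4](S) → 1
  γ[b; SUM(a)→f](σ[b=4](S)) → 1
  S → 4
  R → 5
  (S ⋈[b=c] R) → 1
  ρ[d/b]((S ⋈[b=c] R)) → 1
  (γ[b; SUM(a)→f](σ[b=4](S)) ⋈[f=d] ρ[d/b]((S ⋈[b=c] R))) → 1
  σ[z='q']((γ[b; SUM(a)→f](σ[b=4](S)) ⋈[f=d] ρ[d/b]((S ⋈[b=c] R)))) → 1

== RESULT ==
b | f | a | v | d | z | c | u
4 | 4 | 4 | s | 4 | q | 4 | p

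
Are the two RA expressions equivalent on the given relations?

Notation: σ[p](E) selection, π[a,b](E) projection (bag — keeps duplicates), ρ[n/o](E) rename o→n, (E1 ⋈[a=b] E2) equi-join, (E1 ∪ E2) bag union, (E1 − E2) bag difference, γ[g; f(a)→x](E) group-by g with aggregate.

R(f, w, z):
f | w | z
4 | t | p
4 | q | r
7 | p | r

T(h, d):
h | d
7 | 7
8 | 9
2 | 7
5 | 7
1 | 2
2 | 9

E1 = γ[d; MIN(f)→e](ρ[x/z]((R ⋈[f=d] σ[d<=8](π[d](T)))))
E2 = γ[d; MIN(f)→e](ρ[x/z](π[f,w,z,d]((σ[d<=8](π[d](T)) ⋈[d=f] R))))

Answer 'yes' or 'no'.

E1 per-node cardinality:
  R → 3
  T → 6
  π[d](T) → 6
  σ[d<=8](π[d](T)) → 4
  (R ⋈[f=d] σ[d<=8](π[d](T))) → 3
  ρ[x/z]((R ⋈[f=d] σ[d<=8](π[d](T)))) → 3
  γ[d; MIN(f)→e](ρ[x/z]((R ⋈[f=d] σ[d<=8](π[d](T))))) → 1
E2 per-node cardinality:
  T → 6
  π[d](T) → 6
  σ[d<=8](π[d](T)) → 4
  R → 3
  (σ[d<=8](π[d](T)) ⋈[d=f] R) → 3
  π[f,w,z,d]((σ[d<=8](π[d](T)) ⋈[d=f] R)) → 3
  ρ[x/z](π[f,w,z,d]((σ[d<=8](π[d](T)) ⋈[d=f] R))) → 3
  γ[d; MIN(f)→e](ρ[x/z](π[f,w,z,d]((σ[d<=8](π[d](T)) ⋈[d=f] R)))) → 1

E1 and E2 produce the same multiset:
d | e
7 | 7

yes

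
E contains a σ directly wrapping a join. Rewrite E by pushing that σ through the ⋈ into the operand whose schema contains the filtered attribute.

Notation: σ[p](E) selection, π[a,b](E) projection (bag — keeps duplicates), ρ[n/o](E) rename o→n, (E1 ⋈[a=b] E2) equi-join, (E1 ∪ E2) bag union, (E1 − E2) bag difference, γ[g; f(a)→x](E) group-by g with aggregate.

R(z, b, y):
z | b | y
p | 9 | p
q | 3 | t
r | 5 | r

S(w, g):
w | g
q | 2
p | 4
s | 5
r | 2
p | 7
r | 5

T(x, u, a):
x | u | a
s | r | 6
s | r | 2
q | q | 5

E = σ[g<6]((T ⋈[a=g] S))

σ filters on g, owned by the right side.
E' = (T ⋈[a=g] σ[g<6](S))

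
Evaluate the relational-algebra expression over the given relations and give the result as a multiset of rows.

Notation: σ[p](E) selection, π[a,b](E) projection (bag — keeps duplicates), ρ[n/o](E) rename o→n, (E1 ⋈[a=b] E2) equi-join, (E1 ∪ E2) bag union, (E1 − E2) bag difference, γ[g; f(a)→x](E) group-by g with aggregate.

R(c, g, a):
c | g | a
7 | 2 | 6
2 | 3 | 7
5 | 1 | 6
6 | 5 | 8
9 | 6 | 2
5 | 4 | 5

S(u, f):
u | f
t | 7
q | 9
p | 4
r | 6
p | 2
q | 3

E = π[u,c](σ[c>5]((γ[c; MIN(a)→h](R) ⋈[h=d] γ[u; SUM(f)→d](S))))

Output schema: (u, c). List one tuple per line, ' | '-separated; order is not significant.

Stepwise |·|:
  R → 6
  γ[c; MIN(a)→h](R) → 5
  S → 6
  γ[u; SUM(f)→d](S) → 4
  (γ[c; MIN(a)→h](R) ⋈[h=d] γ[u; SUM(f)→d](S)) → 3
  σ[c>5]((γ[c; MIN(a)→h](R) ⋈[h=d] γ[u; SUM(f)→d](S))) → 2
  π[u,c](σ[c>5]((γ[c; MIN(a)→h](R) ⋈[h=d] γ[u; SUM(f)→d](S)))) → 2

== RESULT ==
u | c
p | 7
r | 7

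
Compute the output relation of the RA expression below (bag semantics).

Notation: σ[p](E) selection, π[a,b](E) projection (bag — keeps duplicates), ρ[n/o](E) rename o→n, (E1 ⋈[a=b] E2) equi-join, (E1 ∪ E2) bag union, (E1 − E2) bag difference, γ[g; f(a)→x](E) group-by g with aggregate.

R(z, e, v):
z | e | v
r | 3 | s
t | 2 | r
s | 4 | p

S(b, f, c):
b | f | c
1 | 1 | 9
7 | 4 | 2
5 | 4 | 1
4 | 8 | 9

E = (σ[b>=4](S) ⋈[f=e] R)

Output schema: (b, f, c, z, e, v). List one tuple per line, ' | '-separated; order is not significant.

Row counts bottom-up:
  S → 4
  σ[b>=4](S) → 3
  R → 3
  (σ[b>=4](S) ⋈[f=e] R) → 2

== RESULT ==
b | f | c | z | e | v
5 | 4 | 1 | s | 4 | p
7 | 4 | 2 | s | 4 | p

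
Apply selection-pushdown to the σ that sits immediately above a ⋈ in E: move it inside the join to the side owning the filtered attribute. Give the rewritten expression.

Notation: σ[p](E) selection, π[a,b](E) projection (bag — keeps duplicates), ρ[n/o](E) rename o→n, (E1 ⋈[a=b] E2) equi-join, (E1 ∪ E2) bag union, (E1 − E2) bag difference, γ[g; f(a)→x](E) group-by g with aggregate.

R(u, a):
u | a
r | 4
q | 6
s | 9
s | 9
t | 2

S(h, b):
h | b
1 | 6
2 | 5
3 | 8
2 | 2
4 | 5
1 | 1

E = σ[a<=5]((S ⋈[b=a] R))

σ filters on a, owned by the right side.
E' = (S ⋈[b=a] σ[a<=5](R))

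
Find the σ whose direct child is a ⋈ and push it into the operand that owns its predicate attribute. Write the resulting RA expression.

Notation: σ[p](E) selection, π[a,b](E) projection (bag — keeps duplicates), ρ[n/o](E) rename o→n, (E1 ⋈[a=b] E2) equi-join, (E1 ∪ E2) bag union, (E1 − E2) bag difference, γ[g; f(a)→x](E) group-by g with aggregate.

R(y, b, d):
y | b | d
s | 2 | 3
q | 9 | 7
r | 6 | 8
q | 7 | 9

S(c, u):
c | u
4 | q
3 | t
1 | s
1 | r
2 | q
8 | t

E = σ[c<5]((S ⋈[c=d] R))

σ filters on c, owned by the left side.
E' = (σ[c<5](S) ⋈[c=d] R)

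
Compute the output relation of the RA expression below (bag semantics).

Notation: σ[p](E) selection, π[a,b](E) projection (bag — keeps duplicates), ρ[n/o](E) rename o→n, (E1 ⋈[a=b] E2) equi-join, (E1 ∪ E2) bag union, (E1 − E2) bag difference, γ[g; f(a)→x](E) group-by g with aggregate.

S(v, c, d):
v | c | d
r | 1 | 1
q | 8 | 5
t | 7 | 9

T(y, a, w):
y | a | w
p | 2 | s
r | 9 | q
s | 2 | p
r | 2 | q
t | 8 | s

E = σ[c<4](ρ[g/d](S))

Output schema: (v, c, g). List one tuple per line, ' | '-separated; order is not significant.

Row counts bottom-up:
  S → 3
  ρ[g/d](S) → 3
  σ[c<4](ρ[g/d](S)) → 1

== RESULT ==
v | c | g
r | 1 | 1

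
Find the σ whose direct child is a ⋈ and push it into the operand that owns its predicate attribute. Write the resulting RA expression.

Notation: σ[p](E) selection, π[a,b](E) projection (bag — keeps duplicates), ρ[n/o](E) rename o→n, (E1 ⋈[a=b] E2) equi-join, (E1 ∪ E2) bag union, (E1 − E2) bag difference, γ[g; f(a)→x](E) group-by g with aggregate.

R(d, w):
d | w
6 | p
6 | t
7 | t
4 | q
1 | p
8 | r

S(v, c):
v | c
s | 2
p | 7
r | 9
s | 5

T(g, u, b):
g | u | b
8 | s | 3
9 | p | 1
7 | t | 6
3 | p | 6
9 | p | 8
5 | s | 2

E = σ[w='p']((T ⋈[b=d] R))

σ filters on w, owned by the right side.
E' = (T ⋈[b=d] σ[w='p'](R))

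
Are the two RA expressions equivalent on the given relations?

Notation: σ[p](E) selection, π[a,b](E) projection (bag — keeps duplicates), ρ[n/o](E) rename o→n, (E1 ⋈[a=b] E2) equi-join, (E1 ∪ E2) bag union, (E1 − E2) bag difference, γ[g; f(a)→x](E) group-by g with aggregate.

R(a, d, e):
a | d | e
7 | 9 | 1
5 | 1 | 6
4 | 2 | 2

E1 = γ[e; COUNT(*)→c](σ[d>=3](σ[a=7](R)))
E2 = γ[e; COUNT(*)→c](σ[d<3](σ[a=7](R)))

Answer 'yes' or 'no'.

E1 stepwise |·|:
  R → 3
  σ[a=7](R) → 1
  σ[d>=3](σ[a=7](R)) → 1
  γ[e; COUNT(*)→c](σ[d>=3](σ[a=7](R))) → 1
E2 stepwise |·|:
  R → 3
  σ[a=7](R) → 1
  σ[d<3](σ[a=7](R)) → 0
  γ[e; COUNT(*)→c](σ[d<3](σ[a=7](R))) → 0

E1 result:
e | c
1 | 1
E2 result:
e | c
(0 rows)
Witness: (1, 1) appears 1× in E1 but 0× in E2.

no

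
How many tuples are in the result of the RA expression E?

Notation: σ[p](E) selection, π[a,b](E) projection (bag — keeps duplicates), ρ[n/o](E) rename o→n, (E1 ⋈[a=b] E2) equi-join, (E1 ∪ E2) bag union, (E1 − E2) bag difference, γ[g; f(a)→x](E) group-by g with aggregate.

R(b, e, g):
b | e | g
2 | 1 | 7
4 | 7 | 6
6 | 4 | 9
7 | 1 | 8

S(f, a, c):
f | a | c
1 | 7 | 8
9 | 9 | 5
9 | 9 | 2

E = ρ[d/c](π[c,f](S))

Per-node cardinality:
  S → 3
  π[c,f](S) → 3
  ρ[d/c](π[c,f](S)) → 3

|E| = 3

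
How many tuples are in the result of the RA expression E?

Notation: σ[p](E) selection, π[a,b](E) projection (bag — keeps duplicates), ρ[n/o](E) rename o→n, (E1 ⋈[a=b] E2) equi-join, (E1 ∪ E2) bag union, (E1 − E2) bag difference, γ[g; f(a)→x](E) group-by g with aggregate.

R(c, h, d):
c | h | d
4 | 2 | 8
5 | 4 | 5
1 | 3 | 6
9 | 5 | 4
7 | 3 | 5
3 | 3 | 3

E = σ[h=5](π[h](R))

Per-node cardinality:
  R → 6
  π[h](R) → 6
  σ[h=5](π[h](R)) → 1

|E| = 1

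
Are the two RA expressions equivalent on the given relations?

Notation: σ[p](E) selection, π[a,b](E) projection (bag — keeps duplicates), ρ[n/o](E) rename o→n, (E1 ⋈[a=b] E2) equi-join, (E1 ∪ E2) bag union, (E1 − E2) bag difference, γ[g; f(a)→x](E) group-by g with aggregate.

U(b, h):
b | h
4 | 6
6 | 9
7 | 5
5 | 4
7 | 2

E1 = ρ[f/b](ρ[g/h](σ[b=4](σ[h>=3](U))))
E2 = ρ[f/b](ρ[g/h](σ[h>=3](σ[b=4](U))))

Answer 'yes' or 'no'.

E1 subexpression sizes:
  U → 5
  σ[h>=3](U) → 4
  σ[b=4](σ[h>=3](U)) → 1
  ρ[g/h](σ[b=4](σ[h>=3](U))) → 1
  ρ[f/b](ρ[g/h](σ[b=4](σ[h>=3](U)))) → 1
E2 subexpression sizes:
  U → 5
  σ[b=4](U) → 1
  σ[h>=3](σ[b=4](U)) → 1
  ρ[g/h](σ[h>=3](σ[b=4](U))) → 1
  ρ[f/b](ρ[g/h](σ[h>=3](σ[b=4](U)))) → 1

E1 and E2 produce the same multiset:
f | g
4 | 6

yes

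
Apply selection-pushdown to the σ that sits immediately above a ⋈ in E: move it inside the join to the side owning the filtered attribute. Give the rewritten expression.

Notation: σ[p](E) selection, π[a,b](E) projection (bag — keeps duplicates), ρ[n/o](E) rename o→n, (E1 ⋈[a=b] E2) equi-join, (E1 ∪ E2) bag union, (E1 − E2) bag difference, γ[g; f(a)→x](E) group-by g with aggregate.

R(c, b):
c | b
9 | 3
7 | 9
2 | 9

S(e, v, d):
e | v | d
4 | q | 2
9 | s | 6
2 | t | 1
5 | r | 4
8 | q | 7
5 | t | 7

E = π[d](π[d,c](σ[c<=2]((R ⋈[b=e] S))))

σ filters on c, owned by the left side.
E' = π[d](π[d,c]((σ[c<=2](R) ⋈[b=e] S)))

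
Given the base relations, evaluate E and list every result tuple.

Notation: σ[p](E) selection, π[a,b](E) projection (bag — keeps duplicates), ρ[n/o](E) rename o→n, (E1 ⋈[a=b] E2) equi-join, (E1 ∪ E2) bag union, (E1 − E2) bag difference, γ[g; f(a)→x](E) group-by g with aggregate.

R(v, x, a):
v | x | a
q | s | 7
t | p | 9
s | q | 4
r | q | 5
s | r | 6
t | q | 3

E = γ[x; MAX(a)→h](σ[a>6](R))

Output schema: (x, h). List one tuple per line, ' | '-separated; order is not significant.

Subexpression sizes:
  R → 6
  σ[a>6](R) → 2
  γ[x; MAX(a)→h](σ[a>6](R)) → 2

== RESULT ==
x | h
p | 9
s | 7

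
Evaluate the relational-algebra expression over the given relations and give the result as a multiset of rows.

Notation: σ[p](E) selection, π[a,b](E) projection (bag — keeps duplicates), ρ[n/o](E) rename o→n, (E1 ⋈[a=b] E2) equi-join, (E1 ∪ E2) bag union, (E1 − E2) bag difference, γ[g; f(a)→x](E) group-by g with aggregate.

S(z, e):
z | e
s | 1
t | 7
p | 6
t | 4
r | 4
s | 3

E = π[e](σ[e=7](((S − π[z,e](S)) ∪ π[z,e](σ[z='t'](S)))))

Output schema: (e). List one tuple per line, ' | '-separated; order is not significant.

Row counts bottom-up:
  S → 6
  S → 6
  π[z,e](S) → 6
  (S − π[z,e](S)) → 0
  S → 6
  σ[z='t'](S) → 2
  π[z,e](σ[z='t'](S)) → 2
  ((S − π[z,e](S)) ∪ π[z,e](σ[z='t'](S))) → 2
  σ[e=7](((S − π[z,e](S)) ∪ π[z,e](σ[z='t'](S)))) → 1
  π[e](σ[e=7](((S − π[z,e](S)) ∪ π[z,e](σ[z='t'](S))))) → 1

== RESULT ==
e
7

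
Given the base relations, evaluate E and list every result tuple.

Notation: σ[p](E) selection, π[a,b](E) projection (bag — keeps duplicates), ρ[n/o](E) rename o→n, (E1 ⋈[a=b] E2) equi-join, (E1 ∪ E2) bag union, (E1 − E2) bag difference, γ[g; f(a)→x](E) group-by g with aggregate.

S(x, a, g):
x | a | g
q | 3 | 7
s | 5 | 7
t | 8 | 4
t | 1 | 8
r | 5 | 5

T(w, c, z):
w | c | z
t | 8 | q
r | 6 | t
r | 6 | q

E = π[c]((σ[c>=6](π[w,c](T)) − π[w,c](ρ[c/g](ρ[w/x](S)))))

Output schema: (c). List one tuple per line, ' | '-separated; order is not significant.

Row counts bottom-up:
  T → 3
  π[w,c](T) → 3
  σ[c>=6](π[w,c](T)) → 3
  S → 5
  ρ[w/x](S) → 5
  ρ[c/g](ρ[w/x](S)) → 5
  π[w,c](ρ[c/g](ρ[w/x](S))) → 5
  (σ[c>=6](π[w,c](T)) − π[w,c](ρ[c/g](ρ[w/x](S)))) → 2
  π[c]((σ[c>=6](π[w,c](T)) − π[w,c](ρ[c/g](ρ[w/x](S))))) → 2

== RESULT ==
c
6
6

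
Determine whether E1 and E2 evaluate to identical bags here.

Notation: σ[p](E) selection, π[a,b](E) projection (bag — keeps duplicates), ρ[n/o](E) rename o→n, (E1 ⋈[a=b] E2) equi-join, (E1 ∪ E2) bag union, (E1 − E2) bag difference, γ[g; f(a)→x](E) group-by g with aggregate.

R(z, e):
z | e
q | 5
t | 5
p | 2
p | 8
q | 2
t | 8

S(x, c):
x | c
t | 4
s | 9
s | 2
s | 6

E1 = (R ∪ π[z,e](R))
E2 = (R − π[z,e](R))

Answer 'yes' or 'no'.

E1 subexpression sizes:
  R → 6
  R → 6
  π[z,e](R) → 6
  (R ∪ π[z,e](R)) → 12
E2 subexpression sizes:
  R → 6
  R → 6
  π[z,e](R) → 6
  (R − π[z,e](R)) → 0

E1 result:
z | e
p | 2
p | 2
p | 8
p | 8
q | 2
q | 2
q | 5
q | 5
t | 5
t | 5
t | 8
t | 8
E2 result:
z | e
(0 rows)
Witness: ('t', 8) appears 2× in E1 but 0× in E2.

no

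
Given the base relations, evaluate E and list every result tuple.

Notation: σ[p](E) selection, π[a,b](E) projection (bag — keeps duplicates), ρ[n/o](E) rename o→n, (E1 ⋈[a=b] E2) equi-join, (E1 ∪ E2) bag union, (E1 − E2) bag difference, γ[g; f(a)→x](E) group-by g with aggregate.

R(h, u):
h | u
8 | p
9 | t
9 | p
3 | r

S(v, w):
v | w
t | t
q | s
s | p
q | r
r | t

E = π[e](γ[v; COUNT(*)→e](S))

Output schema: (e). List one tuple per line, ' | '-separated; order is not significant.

Subexpression sizes:
  S → 5
  γ[v; COUNT(*)→e](S) → 4
  π[e](γ[v; COUNT(*)→e](S)) → 4

== RESULT ==
e
1
1
1
2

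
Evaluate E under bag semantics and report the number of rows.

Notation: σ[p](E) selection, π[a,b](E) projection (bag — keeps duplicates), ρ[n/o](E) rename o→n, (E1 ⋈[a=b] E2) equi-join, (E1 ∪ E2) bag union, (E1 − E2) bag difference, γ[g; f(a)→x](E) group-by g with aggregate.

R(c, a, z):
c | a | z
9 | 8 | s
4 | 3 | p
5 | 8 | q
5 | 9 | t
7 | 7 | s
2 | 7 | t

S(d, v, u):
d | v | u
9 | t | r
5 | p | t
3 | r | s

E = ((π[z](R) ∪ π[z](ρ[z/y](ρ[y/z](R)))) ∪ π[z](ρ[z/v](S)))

Row counts bottom-up:
  R → 6
  π[z](R) → 6
  R → 6
  ρ[y/z](R) → 6
  ρ[z/y](ρ[y/z](R)) → 6
  π[z](ρ[z/y](ρ[y/z](R))) → 6
  (π[z](R) ∪ π[z](ρ[z/y](ρ[y/z](R)))) → 12
  S → 3
  ρ[z/v](S) → 3
  π[z](ρ[z/v](S)) → 3
  ((π[z](R) ∪ π[z](ρ[z/y](ρ[y/z](R)))) ∪ π[z](ρ[z/v](S))) → 15

|E| = 15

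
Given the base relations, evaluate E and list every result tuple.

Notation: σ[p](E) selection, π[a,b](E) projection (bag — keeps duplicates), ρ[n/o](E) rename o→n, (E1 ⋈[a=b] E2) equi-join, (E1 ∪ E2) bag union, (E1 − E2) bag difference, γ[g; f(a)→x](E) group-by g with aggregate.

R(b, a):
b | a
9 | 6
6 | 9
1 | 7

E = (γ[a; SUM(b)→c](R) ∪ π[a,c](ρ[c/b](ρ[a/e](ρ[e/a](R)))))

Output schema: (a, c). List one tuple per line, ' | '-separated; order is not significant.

Stepwise |·|:
  R → 3
  γ[a; SUM(b)→c](R) → 3
  R → 3
  ρ[e/a](R) → 3
  ρ[a/e](ρ[e/a](R)) → 3
  ρ[c/b](ρ[a/e](ρ[e/a](R))) → 3
  π[a,c](ρ[c/b](ρ[a/e](ρ[e/a](R)))) → 3
  (γ[a; SUM(b)→c](R) ∪ π[a,c](ρ[c/b](ρ[a/e](ρ[e/a](R))))) → 6

== RESULT ==
a | c
6 | 9
6 | 9
7 | 1
7 | 1
9 | 6
9 | 6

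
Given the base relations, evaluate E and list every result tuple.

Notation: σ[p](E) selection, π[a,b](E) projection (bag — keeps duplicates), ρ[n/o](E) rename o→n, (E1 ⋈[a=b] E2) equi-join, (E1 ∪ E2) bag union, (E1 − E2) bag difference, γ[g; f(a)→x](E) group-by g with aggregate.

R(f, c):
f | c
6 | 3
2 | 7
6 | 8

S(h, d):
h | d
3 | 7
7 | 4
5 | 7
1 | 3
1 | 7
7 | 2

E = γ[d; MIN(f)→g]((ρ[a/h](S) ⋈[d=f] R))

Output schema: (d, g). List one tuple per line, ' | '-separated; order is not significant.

Per-node cardinality:
  S → 6
  ρ[a/h](S) → 6
  R → 3
  (ρ[a/h](S) ⋈[d=f] R) → 1
  γ[d; MIN(f)→g]((ρ[a/h](S) ⋈[d=f] R)) → 1

== RESULT ==
d | g
2 | 2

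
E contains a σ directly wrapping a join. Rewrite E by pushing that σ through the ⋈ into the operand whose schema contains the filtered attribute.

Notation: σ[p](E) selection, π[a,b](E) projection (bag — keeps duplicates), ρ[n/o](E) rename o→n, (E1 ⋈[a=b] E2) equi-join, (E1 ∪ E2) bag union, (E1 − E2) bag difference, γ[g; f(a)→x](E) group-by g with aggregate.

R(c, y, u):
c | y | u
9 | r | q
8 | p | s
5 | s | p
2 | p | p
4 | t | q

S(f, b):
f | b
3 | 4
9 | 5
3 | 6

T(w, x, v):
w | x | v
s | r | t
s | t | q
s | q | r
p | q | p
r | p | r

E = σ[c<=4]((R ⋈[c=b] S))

σ filters on c, owned by the left side.
E' = (σ[c<=4](R) ⋈[c=b] S)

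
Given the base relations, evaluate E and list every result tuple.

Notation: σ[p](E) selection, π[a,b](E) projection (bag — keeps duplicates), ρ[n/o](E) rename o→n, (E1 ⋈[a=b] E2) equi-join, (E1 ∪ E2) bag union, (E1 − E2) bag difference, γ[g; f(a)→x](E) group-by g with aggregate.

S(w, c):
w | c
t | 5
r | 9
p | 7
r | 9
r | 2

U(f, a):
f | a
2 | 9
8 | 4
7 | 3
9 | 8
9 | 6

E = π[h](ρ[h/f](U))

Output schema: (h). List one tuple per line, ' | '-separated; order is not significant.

Per-node cardinality:
  U → 5
  ρ[h/f](U) → 5
  π[h](ρ[h/f](U)) → 5

== RESULT ==
h
2
7
8
9
9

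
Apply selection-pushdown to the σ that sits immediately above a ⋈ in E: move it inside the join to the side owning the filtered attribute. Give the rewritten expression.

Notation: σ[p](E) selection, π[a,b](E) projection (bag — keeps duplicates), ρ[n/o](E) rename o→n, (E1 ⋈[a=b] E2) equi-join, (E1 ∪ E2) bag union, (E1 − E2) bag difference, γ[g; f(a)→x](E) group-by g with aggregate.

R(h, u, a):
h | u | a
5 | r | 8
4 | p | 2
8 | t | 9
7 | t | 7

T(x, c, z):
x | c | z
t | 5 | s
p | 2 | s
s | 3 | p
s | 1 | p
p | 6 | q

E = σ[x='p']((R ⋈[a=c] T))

σ filters on x, owned by the right side.
E' = (R ⋈[a=c] σ[x='p'](T))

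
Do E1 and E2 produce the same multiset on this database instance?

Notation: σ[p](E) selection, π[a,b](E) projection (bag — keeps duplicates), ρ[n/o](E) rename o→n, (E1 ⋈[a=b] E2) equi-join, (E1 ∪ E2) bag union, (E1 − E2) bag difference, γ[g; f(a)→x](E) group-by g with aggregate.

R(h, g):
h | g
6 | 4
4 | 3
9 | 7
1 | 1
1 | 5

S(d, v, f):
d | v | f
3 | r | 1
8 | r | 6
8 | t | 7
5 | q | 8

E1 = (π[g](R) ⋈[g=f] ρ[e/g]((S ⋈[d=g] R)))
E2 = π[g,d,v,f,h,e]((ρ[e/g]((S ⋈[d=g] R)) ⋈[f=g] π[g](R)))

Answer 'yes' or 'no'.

E1 subexpression sizes:
  R → 5
  π[g](R) → 5
  S → 4
  R → 5
  (S ⋈[d=g] R) → 2
  ρ[e/g]((S ⋈[d=g] R)) → 2
  (π[g](R) ⋈[g=f] ρ[e/g]((S ⋈[d=g] R))) → 1
E2 subexpression sizes:
  S → 4
  R → 5
  (S ⋈[d=g] R) → 2
  ρ[e/g]((S ⋈[d=g] R)) → 2
  R → 5
  π[g](R) → 5
  (ρ[e/g]((S ⋈[d=g] R)) ⋈[f=g] π[g](R)) → 1
  π[g,d,v,f,h,e]((ρ[e/g]((S ⋈[d=g] R)) ⋈[f=g] π[g](R))) → 1

E1 and E2 produce the same multiset:
g | d | v | f | h | e
1 | 3 | r | 1 | 4 | 3

yes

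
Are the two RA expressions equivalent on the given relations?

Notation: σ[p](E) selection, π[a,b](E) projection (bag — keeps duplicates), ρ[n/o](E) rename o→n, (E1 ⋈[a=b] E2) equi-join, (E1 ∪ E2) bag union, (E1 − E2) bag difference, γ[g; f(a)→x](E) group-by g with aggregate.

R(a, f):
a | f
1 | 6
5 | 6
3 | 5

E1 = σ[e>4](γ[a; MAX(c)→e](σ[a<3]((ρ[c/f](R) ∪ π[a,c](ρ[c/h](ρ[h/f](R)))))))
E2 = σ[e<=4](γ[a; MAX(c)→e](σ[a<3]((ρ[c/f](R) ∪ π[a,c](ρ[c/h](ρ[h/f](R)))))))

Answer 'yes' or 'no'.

E1 row counts bottom-up:
  R → 3
  ρ[c/f](R) → 3
  R → 3
  ρ[h/f](R) → 3
  ρ[c/h](ρ[h/f](R)) → 3
  π[a,c](ρ[c/h](ρ[h/f](R))) → 3
  (ρ[c/f](R) ∪ π[a,c](ρ[c/h](ρ[h/f](R)))) → 6
  σ[a<3]((ρ[c/f](R) ∪ π[a,c](ρ[c/h](ρ[h/f](R))))) → 2
  γ[a; MAX(c)→e](σ[a<3]((ρ[c/f](R) ∪ π[a,c](ρ[c/h](ρ[h/f](R)))))) → 1
  σ[e>4](γ[a; MAX(c)→e](σ[a<3]((ρ[c/f](R) ∪ π[a,c](ρ[c/h](ρ[h/f](R))))))) → 1
E2 row counts bottom-up:
  R → 3
  ρ[c/f](R) → 3
  R → 3
  ρ[h/f](R) → 3
  ρ[c/h](ρ[h/f](R)) → 3
  π[a,c](ρ[c/h](ρ[h/f](R))) → 3
  (ρ[c/f](R) ∪ π[a,c](ρ[c/h](ρ[h/f](R)))) → 6
  σ[a<3]((ρ[c/f](R) ∪ π[a,c](ρ[c/h](ρ[h/f](R))))) → 2
  γ[a; MAX(c)→e](σ[a<3]((ρ[c/f](R) ∪ π[a,c](ρ[c/h](ρ[h/f](R)))))) → 1
  σ[e<=4](γ[a; MAX(c)→e](σ[a<3]((ρ[c/f](R) ∪ π[a,c](ρ[c/h](ρ[h/f](R))))))) → 0

E1 result:
a | e
1 | 6
E2 result:
a | e
(0 rows)
Witness: (1, 6) appears 1× in E1 but 0× in E2.

no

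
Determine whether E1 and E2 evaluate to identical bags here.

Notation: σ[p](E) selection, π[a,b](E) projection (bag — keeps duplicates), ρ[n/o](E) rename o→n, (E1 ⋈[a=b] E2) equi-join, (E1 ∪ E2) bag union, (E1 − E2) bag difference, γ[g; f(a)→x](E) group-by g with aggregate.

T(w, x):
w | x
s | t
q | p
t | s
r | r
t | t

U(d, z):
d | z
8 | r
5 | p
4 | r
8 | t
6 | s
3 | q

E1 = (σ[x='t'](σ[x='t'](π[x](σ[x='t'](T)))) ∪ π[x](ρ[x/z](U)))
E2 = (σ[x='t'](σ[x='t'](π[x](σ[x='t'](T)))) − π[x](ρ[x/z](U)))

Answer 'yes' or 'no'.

E1 subexpression sizes:
  T → 5
  σ[x='t'](T) → 2
  π[x](σ[x='t'](T)) → 2
  σ[x='t'](π[x](σ[x='t'](T))) → 2
  σ[x='t'](σ[x='t'](π[x](σ[x='t'](T)))) → 2
  U → 6
  ρ[x/z](U) → 6
  π[x](ρ[x/z](U)) → 6
  (σ[x='t'](σ[x='t'](π[x](σ[x='t'](T)))) ∪ π[x](ρ[x/z](U))) → 8
E2 subexpression sizes:
  T → 5
  σ[x='t'](T) → 2
  π[x](σ[x='t'](T)) → 2
  σ[x='t'](π[x](σ[x='t'](T))) → 2
  σ[x='t'](σ[x='t'](π[x](σ[x='t'](T)))) → 2
  U → 6
  ρ[x/z](U) → 6
  π[x](ρ[x/z](U)) → 6
  (σ[x='t'](σ[x='t'](π[x](σ[x='t'](T)))) − π[x](ρ[x/z](U))) → 1

E1 result:
x
p
q
r
r
s
t
t
t
E2 result:
x
t
Witness: ('t',) appears 3× in E1 but 1× in E2.

no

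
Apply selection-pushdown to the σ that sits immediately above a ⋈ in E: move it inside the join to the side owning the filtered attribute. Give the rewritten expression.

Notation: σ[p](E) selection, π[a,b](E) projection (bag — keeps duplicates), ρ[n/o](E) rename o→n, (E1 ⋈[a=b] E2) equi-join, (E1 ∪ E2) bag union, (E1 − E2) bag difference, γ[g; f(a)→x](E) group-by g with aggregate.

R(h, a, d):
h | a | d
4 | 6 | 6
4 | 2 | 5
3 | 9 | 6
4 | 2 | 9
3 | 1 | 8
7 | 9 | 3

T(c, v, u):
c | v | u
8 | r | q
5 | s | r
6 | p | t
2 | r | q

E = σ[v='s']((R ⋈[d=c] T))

σ filters on v, owned by the right side.
E' = (R ⋈[d=c] σ[v='s'](T))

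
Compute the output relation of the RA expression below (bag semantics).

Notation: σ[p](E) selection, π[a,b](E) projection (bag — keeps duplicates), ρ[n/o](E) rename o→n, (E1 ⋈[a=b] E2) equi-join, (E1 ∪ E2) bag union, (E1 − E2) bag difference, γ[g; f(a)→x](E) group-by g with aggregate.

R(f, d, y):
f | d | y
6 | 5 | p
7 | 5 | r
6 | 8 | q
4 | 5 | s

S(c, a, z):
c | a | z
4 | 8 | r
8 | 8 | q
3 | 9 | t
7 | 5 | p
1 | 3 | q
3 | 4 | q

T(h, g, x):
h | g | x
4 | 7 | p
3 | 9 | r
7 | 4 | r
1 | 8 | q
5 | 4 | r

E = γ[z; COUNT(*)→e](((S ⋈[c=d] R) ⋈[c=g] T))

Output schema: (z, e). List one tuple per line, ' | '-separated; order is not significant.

Row counts bottom-up:
  S → 6
  R → 4
  (S ⋈[c=d] R) → 1
  T → 5
  ((S ⋈[c=d] R) ⋈[c=g] T) → 1
  γ[z; COUNT(*)→e](((S ⋈[c=d] R) ⋈[c=g] T)) → 1

== RESULT ==
z | e
q | 1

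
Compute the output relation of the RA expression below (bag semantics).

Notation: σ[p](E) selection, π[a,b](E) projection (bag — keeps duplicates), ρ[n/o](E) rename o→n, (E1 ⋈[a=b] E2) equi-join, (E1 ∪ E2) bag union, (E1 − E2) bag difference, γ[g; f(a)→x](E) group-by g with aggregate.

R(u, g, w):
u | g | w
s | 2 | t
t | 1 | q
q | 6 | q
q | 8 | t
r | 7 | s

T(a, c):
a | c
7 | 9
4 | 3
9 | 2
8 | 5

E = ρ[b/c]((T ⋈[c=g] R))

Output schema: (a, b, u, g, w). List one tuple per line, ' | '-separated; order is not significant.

Subexpression sizes:
  T → 4
  R → 5
  (T ⋈[c=g] R) → 1
  ρ[b/c]((T ⋈[c=g] R)) → 1

== RESULT ==
a | b | u | g | w
9 | 2 | s | 2 | t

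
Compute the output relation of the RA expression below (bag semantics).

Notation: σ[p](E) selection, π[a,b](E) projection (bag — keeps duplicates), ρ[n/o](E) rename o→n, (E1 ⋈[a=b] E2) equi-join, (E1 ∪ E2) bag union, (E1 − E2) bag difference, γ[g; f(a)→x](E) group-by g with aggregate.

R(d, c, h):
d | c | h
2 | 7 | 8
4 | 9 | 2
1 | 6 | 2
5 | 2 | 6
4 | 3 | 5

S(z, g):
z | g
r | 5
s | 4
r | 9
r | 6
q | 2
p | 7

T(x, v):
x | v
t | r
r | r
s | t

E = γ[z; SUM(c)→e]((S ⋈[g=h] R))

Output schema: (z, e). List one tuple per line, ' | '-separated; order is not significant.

Subexpression sizes:
  S → 6
  R → 5
  (S ⋈[g=h] R) → 4
  γ[z; SUM(c)→e]((S ⋈[g=h] R)) → 2

== RESULT ==
z | e
q | 15
r | 5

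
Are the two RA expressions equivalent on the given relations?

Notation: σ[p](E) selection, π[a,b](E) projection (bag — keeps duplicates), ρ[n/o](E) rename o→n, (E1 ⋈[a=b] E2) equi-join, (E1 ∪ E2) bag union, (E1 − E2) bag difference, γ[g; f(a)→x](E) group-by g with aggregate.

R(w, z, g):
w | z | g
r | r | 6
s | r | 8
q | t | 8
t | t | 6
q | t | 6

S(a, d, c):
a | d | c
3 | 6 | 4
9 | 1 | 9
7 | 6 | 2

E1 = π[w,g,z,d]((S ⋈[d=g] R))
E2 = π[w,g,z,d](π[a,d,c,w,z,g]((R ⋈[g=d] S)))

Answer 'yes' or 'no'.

E1 row counts bottom-up:
  S → 3
  R → 5
  (S ⋈[d=g] R) → 6
  π[w,g,z,d]((S ⋈[d=g] R)) → 6
E2 row counts bottom-up:
  R → 5
  S → 3
  (R ⋈[g=d] S) → 6
  π[a,d,c,w,z,g]((R ⋈[g=d] S)) → 6
  π[w,g,z,d](π[a,d,c,w,z,g]((R ⋈[g=d] S))) → 6

E1 and E2 produce the same multiset:
w | g | z | d
q | 6 | t | 6
q | 6 | t | 6
r | 6 | r | 6
r | 6 | r | 6
t | 6 | t | 6
t | 6 | t | 6

yes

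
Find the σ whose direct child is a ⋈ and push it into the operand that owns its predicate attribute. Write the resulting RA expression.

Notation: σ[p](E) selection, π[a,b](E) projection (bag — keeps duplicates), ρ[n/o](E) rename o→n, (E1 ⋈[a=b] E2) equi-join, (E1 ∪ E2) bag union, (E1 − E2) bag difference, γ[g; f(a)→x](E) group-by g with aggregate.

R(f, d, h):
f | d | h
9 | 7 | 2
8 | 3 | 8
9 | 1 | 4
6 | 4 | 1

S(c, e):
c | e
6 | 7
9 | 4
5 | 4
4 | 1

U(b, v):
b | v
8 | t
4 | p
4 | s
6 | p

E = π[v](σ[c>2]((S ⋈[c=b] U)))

σ filters on c, owned by the left side.
E' = π[v]((σ[c>2](S) ⋈[c=b] U))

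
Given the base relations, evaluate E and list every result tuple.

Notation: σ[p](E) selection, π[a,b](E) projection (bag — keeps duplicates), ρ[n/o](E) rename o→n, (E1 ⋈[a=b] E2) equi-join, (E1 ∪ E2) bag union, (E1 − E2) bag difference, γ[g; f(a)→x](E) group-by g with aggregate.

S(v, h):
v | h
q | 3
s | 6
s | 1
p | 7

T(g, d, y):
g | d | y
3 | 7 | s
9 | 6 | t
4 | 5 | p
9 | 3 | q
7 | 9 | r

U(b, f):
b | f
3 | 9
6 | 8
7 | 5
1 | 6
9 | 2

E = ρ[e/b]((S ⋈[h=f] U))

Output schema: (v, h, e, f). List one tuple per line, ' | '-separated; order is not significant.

Per-node cardinality:
  S → 4
  U → 5
  (S ⋈[h=f] U) → 1
  ρ[e/b]((S ⋈[h=f] U)) → 1

== RESULT ==
v | h | e | f
s | 6 | 1 | 6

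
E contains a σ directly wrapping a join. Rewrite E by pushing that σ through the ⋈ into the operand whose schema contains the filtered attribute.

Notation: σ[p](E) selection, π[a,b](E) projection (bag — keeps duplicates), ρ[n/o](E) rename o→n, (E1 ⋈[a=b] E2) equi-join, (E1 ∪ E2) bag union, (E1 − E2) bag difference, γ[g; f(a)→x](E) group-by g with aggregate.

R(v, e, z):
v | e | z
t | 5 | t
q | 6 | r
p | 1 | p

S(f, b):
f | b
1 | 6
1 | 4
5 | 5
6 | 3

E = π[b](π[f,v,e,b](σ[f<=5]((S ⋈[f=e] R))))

σ filters on f, owned by the left side.
E' = π[b](π[f,v,e,b]((σ[f<=5](S) ⋈[f=e] R)))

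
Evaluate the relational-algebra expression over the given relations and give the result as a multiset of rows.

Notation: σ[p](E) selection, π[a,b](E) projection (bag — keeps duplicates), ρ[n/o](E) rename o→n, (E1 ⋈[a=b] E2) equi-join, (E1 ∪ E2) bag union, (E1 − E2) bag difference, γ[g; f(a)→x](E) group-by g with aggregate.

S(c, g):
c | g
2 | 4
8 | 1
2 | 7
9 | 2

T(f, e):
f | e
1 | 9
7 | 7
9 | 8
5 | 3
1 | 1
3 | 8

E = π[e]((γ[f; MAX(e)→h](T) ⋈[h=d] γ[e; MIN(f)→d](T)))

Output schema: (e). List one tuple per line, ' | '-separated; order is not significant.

Stepwise |·|:
  T → 6
  γ[f; MAX(e)→h](T) → 5
  T → 6
  γ[e; MIN(f)→d](T) → 5
  (γ[f; MAX(e)→h](T) ⋈[h=d] γ[e; MIN(f)→d](T)) → 2
  π[e]((γ[f; MAX(e)→h](T) ⋈[h=d] γ[e; MIN(f)→d](T))) → 2

== RESULT ==
e
7
8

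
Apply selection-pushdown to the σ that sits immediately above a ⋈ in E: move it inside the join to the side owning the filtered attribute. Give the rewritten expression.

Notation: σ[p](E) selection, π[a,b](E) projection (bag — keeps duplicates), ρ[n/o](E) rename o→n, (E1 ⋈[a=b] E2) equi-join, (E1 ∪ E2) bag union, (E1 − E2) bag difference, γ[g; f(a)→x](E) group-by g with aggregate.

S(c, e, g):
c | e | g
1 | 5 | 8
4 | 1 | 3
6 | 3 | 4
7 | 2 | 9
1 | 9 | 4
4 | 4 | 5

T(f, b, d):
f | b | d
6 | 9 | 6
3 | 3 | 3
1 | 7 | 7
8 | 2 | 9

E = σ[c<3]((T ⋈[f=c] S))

σ filters on c, owned by the right side.
E' = (T ⋈[f=c] σ[c<3](S))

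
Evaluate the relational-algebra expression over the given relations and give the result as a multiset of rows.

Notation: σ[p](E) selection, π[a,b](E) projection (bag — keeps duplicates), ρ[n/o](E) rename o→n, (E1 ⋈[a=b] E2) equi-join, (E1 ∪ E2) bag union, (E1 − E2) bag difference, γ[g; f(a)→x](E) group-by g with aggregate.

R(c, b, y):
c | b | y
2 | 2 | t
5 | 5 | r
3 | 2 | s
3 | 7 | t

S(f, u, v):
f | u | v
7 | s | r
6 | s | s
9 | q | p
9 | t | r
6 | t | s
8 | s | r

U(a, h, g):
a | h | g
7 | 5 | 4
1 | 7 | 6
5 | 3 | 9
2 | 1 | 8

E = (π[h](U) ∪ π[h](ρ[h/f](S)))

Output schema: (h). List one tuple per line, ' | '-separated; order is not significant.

Stepwise |·|:
  U → 4
  π[h](U) → 4
  S → 6
  ρ[h/f](S) → 6
  π[h](ρ[h/f](S)) → 6
  (π[h](U) ∪ π[h](ρ[h/f](S))) → 10

== RESULT ==
h
1
3
5
6
6
7
7
8
9
9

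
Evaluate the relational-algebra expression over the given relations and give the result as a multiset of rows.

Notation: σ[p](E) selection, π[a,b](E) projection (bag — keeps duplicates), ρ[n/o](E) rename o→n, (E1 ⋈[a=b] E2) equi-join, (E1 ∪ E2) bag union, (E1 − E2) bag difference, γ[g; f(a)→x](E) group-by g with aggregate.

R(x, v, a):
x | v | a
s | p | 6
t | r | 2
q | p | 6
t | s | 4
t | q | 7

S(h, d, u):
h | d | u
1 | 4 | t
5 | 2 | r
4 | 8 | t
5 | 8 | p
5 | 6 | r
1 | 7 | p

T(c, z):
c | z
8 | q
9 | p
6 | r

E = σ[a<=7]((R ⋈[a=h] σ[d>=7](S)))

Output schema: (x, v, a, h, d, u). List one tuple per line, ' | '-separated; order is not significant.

Stepwise |·|:
  R → 5
  S → 6
  σ[d>=7](S) → 3
  (R ⋈[a=h] σ[d>=7](S)) → 1
  σ[a<=7]((R ⋈[a=h] σ[d>=7](S))) → 1

== RESULT ==
x | v | a | h | d | u
t | s | 4 | 4 | 8 | t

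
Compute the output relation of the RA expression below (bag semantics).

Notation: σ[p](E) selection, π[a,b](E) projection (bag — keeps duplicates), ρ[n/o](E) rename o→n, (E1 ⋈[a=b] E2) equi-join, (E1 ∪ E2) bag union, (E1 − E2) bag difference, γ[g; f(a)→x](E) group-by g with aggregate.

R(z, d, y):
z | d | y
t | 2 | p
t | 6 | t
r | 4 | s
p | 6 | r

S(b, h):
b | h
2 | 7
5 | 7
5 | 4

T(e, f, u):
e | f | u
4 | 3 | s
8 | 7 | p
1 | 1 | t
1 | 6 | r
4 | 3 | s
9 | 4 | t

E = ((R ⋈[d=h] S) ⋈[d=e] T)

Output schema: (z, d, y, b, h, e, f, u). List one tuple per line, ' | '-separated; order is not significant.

Per-node cardinality:
  R → 4
  S → 3
  (R ⋈[d=h] S) → 1
  T → 6
  ((R ⋈[d=h] S) ⋈[d=e] T) → 2

== RESULT ==
z | d | y | b | h | e | f | u
r | 4 | s | 5 | 4 | 4 | 3 | s
r | 4 | s | 5 | 4 | 4 | 3 | s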